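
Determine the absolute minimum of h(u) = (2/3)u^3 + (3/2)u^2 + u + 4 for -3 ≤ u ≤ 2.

-7/2

Differentiating, h'(u) = 2u^2 + 3u + 1; which vanishes at u = -1 and u = -1/2.
Compare values at every candidate in [-3, 2]: h(-3) = -7/2; h(-1) = 23/6; h(-1/2) = 91/24; h(2) = 52/3.
So the minimum is h(-3) = -7/2.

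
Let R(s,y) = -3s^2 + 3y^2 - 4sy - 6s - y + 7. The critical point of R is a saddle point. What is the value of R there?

493/52

∂R/∂s = -6s - 4y - 6 = 0 and ∂R/∂y = -4s + 6y - 1 = 0, so (s, y) = (-10/13, -9/26).
The Hessian has R_{ss} = -6, R_{yy} = 6, R_{sy} = -4, giving D = -52 < 0, so the point is a saddle point.
R(-10/13, -9/26) = 493/52.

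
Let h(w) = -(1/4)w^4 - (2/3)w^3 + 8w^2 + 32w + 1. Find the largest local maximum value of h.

451/3

h'(w) = -w^3 - 2w^2 + 16w + 32 = 0 at w = -4, -2, 4.
Since h''(w) = -3w^2 - 4w + 16, we get h''(-4) = -16 < 0 ⇒ local maximum; h''(-2) = 12 > 0 ⇒ local minimum; h''(4) = -48 < 0 ⇒ local maximum.
The largest local maximum is h(4) = 451/3.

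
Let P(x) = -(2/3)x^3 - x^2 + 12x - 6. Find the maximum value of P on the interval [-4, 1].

The derivative is -2x^2 - 2x + 12, whose only zero in [-4, 1] is x = -3.
Candidates: P(-4) = -82/3,  P(-3) = -33,  P(1) = 13/3.
The maximum over the interval is 13/3, attained at x = 1.

13/3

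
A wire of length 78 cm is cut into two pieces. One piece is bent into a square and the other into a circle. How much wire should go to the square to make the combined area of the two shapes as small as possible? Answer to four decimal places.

Let x be the length used for the square. Square side x/4; circle radius (78−x)/(2π).
A(x) = (x/4)² + π·((78−x)/(2π))² = x²/16 + (78−x)²/(4π) for 0 ≤ x ≤ 78. A'(x) = x/8 − (78−x)/(2π) = 0 gives x = 4·78/(π+4) ≈ 43.6877.
A'' = 1/8 + 1/(2π) > 0, so this gives the minimum combined area; x ≈ 43.6877 cm to the square.

43.6877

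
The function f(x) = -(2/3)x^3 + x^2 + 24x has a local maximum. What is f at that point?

Critical points: f'(x) = -2x^2 + 2x + 24 vanishes at x = -3, 4.
f''(x) = -4x + 2. f''(-3) = 14 > 0 ⇒ local minimum; f''(4) = -14 < 0 ⇒ local maximum.
So the local maximum value is f(4) = 208/3.

208/3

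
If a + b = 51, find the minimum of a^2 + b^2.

2601/2

With a + b = 51, a^2 + b^2 = a^2 + (51 − a)^2.
The derivative 2a − 2(51 − a) = 4a − 102 vanishes at a = 51/2; second derivative 4 > 0, a minimum.
The minimum is 2·(51/2)^2 = 2601/2.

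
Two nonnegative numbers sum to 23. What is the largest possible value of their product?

With x + y = 23, the product is P(x) = x(23 − x).
P'(x) = 23 − 2x = 0 gives x = 23/2; P'' = −2 < 0, so this is the maximum.
P = 23/2·23/2 = 529/4.

529/4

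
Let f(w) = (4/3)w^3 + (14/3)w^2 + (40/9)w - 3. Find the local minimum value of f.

-347/81

Critical points: f'(w) = 4w^2 + (28/3)w + 40/9 vanishes at w = -5/3, -2/3.
Second-derivative test with f''(w) = 8w + 28/3: f''(-5/3) = -4 < 0 ⇒ local maximum; f''(-2/3) = 4 > 0 ⇒ local minimum.
So the local minimum value is f(-2/3) = -347/81.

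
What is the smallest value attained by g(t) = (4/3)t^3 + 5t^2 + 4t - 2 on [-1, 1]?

Differentiating, g'(t) = 4t^2 + 10t + 4; whose only zero in [-1, 1] is t = -1/2.
Evaluating at the critical points and endpoints: g(-1) = -7/3,  g(-1/2) = -35/12,  g(1) = 25/3.
So the minimum is g(-1/2) = -35/12.

-35/12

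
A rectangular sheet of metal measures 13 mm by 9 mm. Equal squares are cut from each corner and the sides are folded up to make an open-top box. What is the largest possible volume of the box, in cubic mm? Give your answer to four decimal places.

With cut size x, the volume is V(x) = x(13 − 2x)(9 − 2x) for 0 < x < 4.5.
V'(x) = 12x^2 − 88x + 117. Setting V'(x) = 0 gives x ≈ 1.7446 (the root in (0, 4.5)).
V''(x) = 24x − 88 is negative there, so this is the maximum; V ≈ 91.4382.

91.4382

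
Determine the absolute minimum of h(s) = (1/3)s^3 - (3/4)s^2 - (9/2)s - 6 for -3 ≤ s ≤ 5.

-69/4

h'(s) = s^2 - (3/2)s - 9/2, which vanishes at s = -3/2 and s = 3.
Candidates: h(-3) = -33/4,  h(-3/2) = -33/16,  h(3) = -69/4,  h(5) = -67/12.
The minimum over the interval is -69/4, attained at s = 3.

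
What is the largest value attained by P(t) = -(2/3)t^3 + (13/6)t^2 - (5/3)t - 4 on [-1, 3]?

1/2

The derivative is -2t^2 + (13/3)t - 5/3, which vanishes at t = 1/2 and t = 5/3.
Candidates: P(-1) = 1/2,  P(1/2) = -35/8,  P(5/3) = -623/162,  P(3) = -15/2.
Hence the absolute maximum is 1/2 at t = -1.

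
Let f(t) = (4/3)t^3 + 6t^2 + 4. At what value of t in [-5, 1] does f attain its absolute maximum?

f'(t) = 4t^2 + 12t, which vanishes at t = -3 and t = 0.
Evaluating at the critical points and endpoints: f(-5) = -38/3; f(-3) = 22; f(0) = 4; f(1) = 34/3.
Hence the absolute maximum is 22 at t = -3.

-3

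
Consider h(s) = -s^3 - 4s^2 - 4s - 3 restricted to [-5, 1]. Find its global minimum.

-12

h'(s) = -3s^2 - 8s - 4, which vanishes at s = -2 and s = -2/3.
Candidates: h(-5) = 42, h(-2) = -3, h(-2/3) = -49/27, h(1) = -12.
So the minimum is h(1) = -12.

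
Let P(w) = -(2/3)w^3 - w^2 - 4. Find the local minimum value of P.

-13/3

P'(w) = -2w^2 - 2w = 0 at w = -1, 0.
Since P''(w) = -4w - 2, we get P''(-1) = 2 > 0 ⇒ local minimum; P''(0) = -2 < 0 ⇒ local maximum.
So the local minimum value is P(-1) = -13/3.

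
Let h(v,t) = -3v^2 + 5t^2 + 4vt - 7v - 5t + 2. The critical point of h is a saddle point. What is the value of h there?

91/38

∂h/∂v = -6v + 4t - 7 = 0 and ∂h/∂t = 4v + 10t - 5 = 0, so (v, t) = (-25/38, 29/38).
The Hessian has h_{vv} = -6, h_{tt} = 10, h_{vt} = 4, giving D = -76 < 0, so the point is a saddle point.
h(-25/38, 29/38) = 91/38.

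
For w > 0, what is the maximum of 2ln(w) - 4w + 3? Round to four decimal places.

f'(w) = 2/w − 4 = 0 gives w = 1/2.
f''(w) = -2/w², which is negative for w > 0, so this is a local maximum.
f(1/2) = 2·ln(1/2) - 2 + 3 ≈ -0.3863.

-0.3863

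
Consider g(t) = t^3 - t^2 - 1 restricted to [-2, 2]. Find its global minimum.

-13

Differentiating, g'(t) = 3t^2 - 2t; which vanishes at t = 0 and t = 2/3.
Compare values at every candidate in [-2, 2]: g(-2) = -13; g(0) = -1; g(2/3) = -31/27; g(2) = 3.
So the minimum is g(-2) = -13.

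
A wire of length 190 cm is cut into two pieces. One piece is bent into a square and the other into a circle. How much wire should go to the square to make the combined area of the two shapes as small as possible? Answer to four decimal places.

Let x be the length used for the square. Square side x/4; circle radius (190−x)/(2π).
A(x) = (x/4)² + π·((190−x)/(2π))² = x²/16 + (190−x)²/(4π) for 0 ≤ x ≤ 190. A'(x) = x/8 − (190−x)/(2π) = 0 gives x = 4·190/(π+4) ≈ 106.4188.
A'' = 1/8 + 1/(2π) > 0, so this gives the minimum combined area; x ≈ 106.4188 cm to the square.

106.4188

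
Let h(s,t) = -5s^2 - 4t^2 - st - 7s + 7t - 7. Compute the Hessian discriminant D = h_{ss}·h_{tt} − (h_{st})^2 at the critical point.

79

∂h/∂s = -10s - t - 7 = 0 and ∂h/∂t = -s - 8t + 7 = 0, so (s, t) = (-63/79, 77/79).
The Hessian has h_{ss} = -10, h_{tt} = -8, h_{st} = -1, giving D = 79 > 0 with h_{ss} < 0, so the point is a local maximum.
D = (-10)·(-8) − (-1)^2 = 79.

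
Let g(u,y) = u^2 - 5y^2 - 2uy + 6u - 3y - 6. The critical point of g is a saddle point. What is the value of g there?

-117/8

∂g/∂u = 2u - 2y + 6 = 0 and ∂g/∂y = -2u - 10y - 3 = 0, so (u, y) = (-11/4, 1/4).
The Hessian has g_{uu} = 2, g_{yy} = -10, g_{uy} = -2, giving D = -24 < 0, so the point is a saddle point.
g(-11/4, 1/4) = -117/8.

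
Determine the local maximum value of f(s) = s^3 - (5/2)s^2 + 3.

Critical points: f'(s) = 3s^2 - 5s vanishes at s = 0, 5/3.
Second-derivative test with f''(s) = 6s - 5: f''(0) = -5 < 0 ⇒ local maximum; f''(5/3) = 5 > 0 ⇒ local minimum.
Thus f has its local maximum at s = 0, with value 3.

3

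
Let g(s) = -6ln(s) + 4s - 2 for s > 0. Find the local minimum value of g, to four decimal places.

1.5672

g'(s) = -6/s + 4 = 0 gives s = 3/2.
g''(s) = 6/s², which is positive for s > 0, so this is a local minimum.
g(3/2) = -6·ln(3/2) + 6 - 2 ≈ 1.5672.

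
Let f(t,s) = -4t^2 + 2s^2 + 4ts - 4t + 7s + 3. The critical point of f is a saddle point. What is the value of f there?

23/12

∂f/∂t = -8t + 4s - 4 = 0 and ∂f/∂s = 4t + 4s + 7 = 0, so (t, s) = (-11/12, -5/6).
The Hessian has f_{tt} = -8, f_{ss} = 4, f_{ts} = 4, giving D = -48 < 0, so the point is a saddle point.
f(-11/12, -5/6) = 23/12.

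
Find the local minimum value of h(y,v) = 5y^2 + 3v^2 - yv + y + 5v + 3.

∂h/∂y = 10y - v + 1 = 0 and ∂h/∂v = -y + 6v + 5 = 0, so (y, v) = (-11/59, -51/59).
The Hessian has h_{yy} = 10, h_{vv} = 6, h_{yv} = -1, giving D = 59 > 0 with h_{yy} > 0, so the point is a local minimum.
h(-11/59, -51/59) = 44/59.

44/59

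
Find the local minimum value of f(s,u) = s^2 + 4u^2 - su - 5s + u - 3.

∂f/∂s = 2s - u - 5 = 0 and ∂f/∂u = -s + 8u + 1 = 0, so (s, u) = (13/5, 1/5).
The Hessian has f_{ss} = 2, f_{uu} = 8, f_{su} = -1, giving D = 15 > 0 with f_{ss} > 0, so the point is a local minimum.
f(13/5, 1/5) = -47/5.

-47/5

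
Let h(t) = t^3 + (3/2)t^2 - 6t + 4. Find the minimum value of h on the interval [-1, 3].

The derivative is 3t^2 + 3t - 6, whose only zero in [-1, 3] is t = 1.
Evaluating at the critical points and endpoints: h(-1) = 21/2; h(1) = 1/2; h(3) = 53/2.
Hence the absolute minimum is 1/2 at t = 1.

1/2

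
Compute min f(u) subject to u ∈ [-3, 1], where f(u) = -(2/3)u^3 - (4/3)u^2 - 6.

-8

f'(u) = -2u^2 - (8/3)u, which vanishes at u = -4/3 and u = 0.
Compare values at every candidate in [-3, 1]: f(-3) = 0; f(-4/3) = -550/81; f(0) = -6; f(1) = -8.
So the minimum is f(1) = -8.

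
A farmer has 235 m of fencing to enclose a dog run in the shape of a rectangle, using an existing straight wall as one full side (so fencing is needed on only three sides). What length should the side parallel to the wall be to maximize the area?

235/2

Let the sides perpendicular to the wall have length x and the parallel side y, so 2x + y = 235 and the area is A = xy = x(235 − 2x).
A'(x) = 235 − 4x = 0 gives x = 235/4, and A''(x) = −4 < 0 confirms a maximum.
Then y = 235 − 2·235/4 = 235/2 and A = 55225/8.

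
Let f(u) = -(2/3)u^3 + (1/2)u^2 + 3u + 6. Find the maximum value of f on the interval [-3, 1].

f'(u) = -2u^2 + u + 3, whose only zero in [-3, 1] is u = -1.
Evaluating at the critical points and endpoints: f(-3) = 39/2,  f(-1) = 25/6,  f(1) = 53/6.
So the maximum is f(-3) = 39/2.

39/2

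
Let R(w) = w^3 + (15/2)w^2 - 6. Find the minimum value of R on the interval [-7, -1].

1/2

Differentiating, R'(w) = 3w^2 + 15w; whose only zero in [-7, -1] is w = -5.
Compare values at every candidate in [-7, -1]: R(-7) = 37/2; R(-5) = 113/2; R(-1) = 1/2.
Hence the absolute minimum is 1/2 at w = -1.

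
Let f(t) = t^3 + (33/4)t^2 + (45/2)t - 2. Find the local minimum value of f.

Critical points: f'(t) = 3t^2 + (33/2)t + 45/2 vanishes at t = -3, -5/2.
Second-derivative test with f''(t) = 6t + 33/2: f''(-3) = -3/2 < 0 ⇒ local maximum; f''(-5/2) = 3/2 > 0 ⇒ local minimum.
The local minimum is f(-5/2) = -357/16.

-357/16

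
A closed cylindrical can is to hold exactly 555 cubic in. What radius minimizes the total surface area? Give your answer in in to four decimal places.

4.4535

With radius r and height h, πr²h = 555 so h = 555/(πr²), and S(r) = 2πr² + 2πrh = 2πr² + 2·555/r.
S'(r) = 4πr − 2·555/r² = 0 ⇒ r³ = 555/(2π), so r ≈ 4.4535 and h = 2r ≈ 8.9071.
S''(r) = 4π + 4·555/r³ > 0, so this is the minimum; S ≈ 373.8607.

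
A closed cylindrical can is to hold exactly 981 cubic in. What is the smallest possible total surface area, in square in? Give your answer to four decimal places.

With radius r and height h, πr²h = 981 so h = 981/(πr²), and S(r) = 2πr² + 2πrh = 2πr² + 2·981/r.
S'(r) = 4πr − 2·981/r² = 0 ⇒ r³ = 981/(2π), so r ≈ 5.3847 and h = 2r ≈ 10.7694.
S''(r) = 4π + 4·981/r³ > 0, so this is the minimum; S ≈ 546.5466.

546.5466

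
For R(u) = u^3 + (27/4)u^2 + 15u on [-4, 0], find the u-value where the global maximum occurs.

0

R'(u) = 3u^2 + (27/2)u + 15, which vanishes at u = -5/2 and u = -2.
Candidates: R(-4) = -16, R(-5/2) = -175/16, R(-2) = -11, R(0) = 0.
So the maximum is R(0) = 0.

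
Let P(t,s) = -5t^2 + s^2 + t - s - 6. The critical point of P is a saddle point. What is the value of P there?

-31/5

∂P/∂t = -10t + 1 = 0 and ∂P/∂s = 2s - 1 = 0, so (t, s) = (1/10, 1/2).
The Hessian has P_{tt} = -10, P_{ss} = 2, P_{ts} = 0, giving D = -20 < 0, so the point is a saddle point.
P(1/10, 1/2) = -31/5.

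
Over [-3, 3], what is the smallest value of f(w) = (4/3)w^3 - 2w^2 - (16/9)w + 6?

f'(w) = 4w^2 - 4w - 16/9, which vanishes at w = -1/3 and w = 4/3.
Candidates: f(-3) = -128/3,  f(-1/3) = 512/81,  f(4/3) = 262/81,  f(3) = 56/3.
Hence the absolute minimum is -128/3 at w = -3.

-128/3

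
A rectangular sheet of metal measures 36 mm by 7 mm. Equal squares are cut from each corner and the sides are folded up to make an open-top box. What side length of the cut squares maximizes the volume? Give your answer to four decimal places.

1.6566

With cut size x, the volume is V(x) = x(36 − 2x)(7 − 2x) for 0 < x < 3.5.
V'(x) = 12x^2 − 172x + 252. Setting V'(x) = 0 gives x ≈ 1.6566 (the root in (0, 3.5)).
V''(x) = 24x − 172 is negative there, so this is the maximum; V ≈ 199.6364.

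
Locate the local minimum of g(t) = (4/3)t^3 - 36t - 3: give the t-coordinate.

3

Critical points: g'(t) = 4t^2 - 36 vanishes at t = -3, 3.
g''(t) = 8t. g''(-3) = -24 < 0 ⇒ local maximum; g''(3) = 24 > 0 ⇒ local minimum.
So the local minimum value is g(3) = -75.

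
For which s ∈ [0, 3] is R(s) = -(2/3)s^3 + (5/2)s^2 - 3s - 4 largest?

0

Differentiating, R'(s) = -2s^2 + 5s - 3; which vanishes at s = 1 and s = 3/2.
Evaluating at the critical points and endpoints: R(0) = -4, R(1) = -31/6, R(3/2) = -41/8, R(3) = -17/2.
Hence the absolute maximum is -4 at s = 0.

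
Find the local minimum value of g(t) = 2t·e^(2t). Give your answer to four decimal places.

g'(t) = 2·e^(2t) + (2t)·2·e^(2t) = (4t + 2)·e^(2t). Since e^(2t) > 0, the only critical point is t = -1/2.
g''(-1/2) has the same sign as 4 > 0, so this is a local minimum.
g(-1/2) = (-1)·e^(-1) ≈ -0.3679.

-0.3679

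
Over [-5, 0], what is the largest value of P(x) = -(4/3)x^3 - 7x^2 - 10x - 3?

116/3

The derivative is -4x^2 - 14x - 10, which vanishes at x = -5/2 and x = -1.
Candidates: P(-5) = 116/3, P(-5/2) = -11/12, P(-1) = 4/3, P(0) = -3.
The maximum over the interval is 116/3, attained at x = -5.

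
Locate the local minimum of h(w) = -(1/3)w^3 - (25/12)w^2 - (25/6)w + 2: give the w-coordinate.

-5/2

h'(w) = -w^2 - (25/6)w - 25/6 = 0 at w = -5/2, -5/3.
h''(w) = -2w - 25/6. h''(-5/2) = 5/6 > 0 ⇒ local minimum; h''(-5/3) = -5/6 < 0 ⇒ local maximum.
So the local minimum value is h(-5/2) = 221/48.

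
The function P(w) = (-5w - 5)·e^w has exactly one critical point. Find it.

-2

Differentiating with the product rule gives P'(w) = (-5w - 10)·e^w. Since e^w > 0, the only critical point is w = -2.
P''(-2) has the same sign as -5 < 0, so this is a local maximum.
P(-2) = (5)·e^(-2) ≈ 0.6767.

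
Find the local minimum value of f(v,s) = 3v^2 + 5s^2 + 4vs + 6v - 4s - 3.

-114/11

∂f/∂v = 6v + 4s + 6 = 0 and ∂f/∂s = 4v + 10s - 4 = 0, so (v, s) = (-19/11, 12/11).
The Hessian has f_{vv} = 6, f_{ss} = 10, f_{vs} = 4, giving D = 44 > 0 with f_{vv} > 0, so the point is a local minimum.
f(-19/11, 12/11) = -114/11.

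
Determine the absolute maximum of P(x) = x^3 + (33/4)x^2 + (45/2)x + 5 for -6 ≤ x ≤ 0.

5

The derivative is 3x^2 + (33/2)x + 45/2, which vanishes at x = -3 and x = -5/2.
Compare values at every candidate in [-6, 0]: P(-6) = -49, P(-3) = -61/4, P(-5/2) = -245/16, P(0) = 5.
So the maximum is P(0) = 5.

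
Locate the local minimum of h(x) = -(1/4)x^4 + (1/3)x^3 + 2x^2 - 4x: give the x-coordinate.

1

h'(x) = -x^3 + x^2 + 4x - 4. Setting h'(x) = 0 gives x ∈ {-2, 1, 2}.
h''(x) = -3x^2 + 2x + 4. h''(-2) = -12 < 0 ⇒ local maximum; h''(1) = 3 > 0 ⇒ local minimum; h''(2) = -4 < 0 ⇒ local maximum.
So the local minimum value is h(1) = -23/12.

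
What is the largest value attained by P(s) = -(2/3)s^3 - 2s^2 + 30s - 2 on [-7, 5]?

52

P'(s) = -2s^2 - 4s + 30, which vanishes at s = -5 and s = 3.
Candidates: P(-7) = -244/3,  P(-5) = -356/3,  P(3) = 52,  P(5) = 44/3.
Hence the absolute maximum is 52 at s = 3.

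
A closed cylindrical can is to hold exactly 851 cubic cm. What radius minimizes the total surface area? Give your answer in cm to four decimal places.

With radius r and height h, πr²h = 851 so h = 851/(πr²), and S(r) = 2πr² + 2πrh = 2πr² + 2·851/r.
S'(r) = 4πr − 2·851/r² = 0 ⇒ r³ = 851/(2π), so r ≈ 5.1355 and h = 2r ≈ 10.2710.
S''(r) = 4π + 4·851/r³ > 0, so this is the minimum; S ≈ 497.1273.

5.1355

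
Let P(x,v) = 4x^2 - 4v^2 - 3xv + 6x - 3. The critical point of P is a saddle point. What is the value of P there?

∂P/∂x = 8x - 3v + 6 = 0 and ∂P/∂v = -3x - 8v = 0, so (x, v) = (-48/73, 18/73).
The Hessian has P_{xx} = 8, P_{vv} = -8, P_{xv} = -3, giving D = -73 < 0, so the point is a saddle point.
P(-48/73, 18/73) = -363/73.

-363/73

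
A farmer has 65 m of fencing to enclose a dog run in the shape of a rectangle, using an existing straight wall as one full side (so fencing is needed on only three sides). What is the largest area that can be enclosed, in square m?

Let the sides perpendicular to the wall have length x and the parallel side y, so 2x + y = 65 and the area is A = xy = x(65 − 2x).
A'(x) = 65 − 4x = 0 gives x = 65/4, and A''(x) = −4 < 0 confirms a maximum.
Then y = 65 − 2·65/4 = 65/2 and A = 4225/8.

4225/8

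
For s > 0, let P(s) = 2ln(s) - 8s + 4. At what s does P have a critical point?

P'(s) = 2/s − 8 = 0 gives s = 1/4.
P''(s) = -2/s², which is negative for s > 0, so this is a local maximum.
P(1/4) = 2·ln(1/4) - 2 + 4 ≈ -0.7726.

1/4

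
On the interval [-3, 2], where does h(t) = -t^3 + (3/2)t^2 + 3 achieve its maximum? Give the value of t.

-3

The derivative is -3t^2 + 3t, which vanishes at t = 0 and t = 1.
Compare values at every candidate in [-3, 2]: h(-3) = 87/2, h(0) = 3, h(1) = 7/2, h(2) = 1.
Hence the absolute maximum is 87/2 at t = -3.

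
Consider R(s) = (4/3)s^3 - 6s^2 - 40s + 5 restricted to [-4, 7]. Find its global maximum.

R'(s) = 4s^2 - 12s - 40, which vanishes at s = -2 and s = 5.
Evaluating at the critical points and endpoints: R(-4) = -49/3; R(-2) = 151/3; R(5) = -535/3; R(7) = -335/3.
Hence the absolute maximum is 151/3 at s = -2.

151/3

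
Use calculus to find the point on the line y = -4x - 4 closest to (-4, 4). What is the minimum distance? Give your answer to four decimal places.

1.9403

Minimize D(x)^2 = (x + 4)^2 + (-4x - 8)^2.
d/dx[D^2] = 2(x + 4) + 2·(-4)·(-4x - 8) = 0 ⇒ x = -36/17.
Then y = 76/17 and the distance is √(64/17) ≈ 1.9403.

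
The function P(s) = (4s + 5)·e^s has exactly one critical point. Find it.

-9/4

Differentiating with the product rule gives P'(s) = (4s + 9)·e^s. Since e^s > 0, the only critical point is s = -9/4.
P''(-9/4) has the same sign as 4 > 0, so this is a local minimum.
P(-9/4) = (-4)·e^(-9/4) ≈ -0.4216.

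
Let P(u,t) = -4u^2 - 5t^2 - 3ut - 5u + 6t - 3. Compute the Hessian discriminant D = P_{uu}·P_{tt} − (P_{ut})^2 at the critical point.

∂P/∂u = -8u - 3t - 5 = 0 and ∂P/∂t = -3u - 10t + 6 = 0, so (u, t) = (-68/71, 63/71).
The Hessian has P_{uu} = -8, P_{tt} = -10, P_{ut} = -3, giving D = 71 > 0 with P_{uu} < 0, so the point is a local maximum.
D = (-8)·(-10) − (-3)^2 = 71.

71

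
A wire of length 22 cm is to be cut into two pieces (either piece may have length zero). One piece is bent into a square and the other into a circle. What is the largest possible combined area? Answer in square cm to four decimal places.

38.5155

Let x be the length used for the square. Square side x/4; circle radius (22−x)/(2π).
A(x) = (x/4)² + π·((22−x)/(2π))² = x²/16 + (22−x)²/(4π) for 0 ≤ x ≤ 22. A'(x) = x/8 − (22−x)/(2π) = 0 gives x = 4·22/(π+4) ≈ 12.3222.
A'' > 0, so the interior critical point is a minimum; the maximum is at an endpoint. A(0) = 38.5155 and A(22) = 30.2500, so the largest area is 38.5155.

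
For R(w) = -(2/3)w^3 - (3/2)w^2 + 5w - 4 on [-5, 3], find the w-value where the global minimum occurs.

The derivative is -2w^2 - 3w + 5, which vanishes at w = -5/2 and w = 1.
Compare values at every candidate in [-5, 3]: R(-5) = 101/6; R(-5/2) = -371/24; R(1) = -7/6; R(3) = -41/2.
Hence the absolute minimum is -41/2 at w = 3.

3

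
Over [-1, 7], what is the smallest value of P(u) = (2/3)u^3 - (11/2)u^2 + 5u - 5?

-205/6

Differentiating, P'(u) = 2u^2 - 11u + 5; which vanishes at u = 1/2 and u = 5.
Evaluating at the critical points and endpoints: P(-1) = -97/6; P(1/2) = -91/24; P(5) = -205/6; P(7) = -65/6.
The minimum over the interval is -205/6, attained at u = 5.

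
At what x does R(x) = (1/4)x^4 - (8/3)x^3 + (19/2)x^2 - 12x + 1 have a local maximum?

3

R'(x) = x^3 - 8x^2 + 19x - 12. Setting R'(x) = 0 gives x ∈ {1, 3, 4}.
R''(x) = 3x^2 - 16x + 19. R''(1) = 6 > 0 ⇒ local minimum; R''(3) = -2 < 0 ⇒ local maximum; R''(4) = 3 > 0 ⇒ local minimum.
Thus R has its local maximum at x = 3, with value -5/4.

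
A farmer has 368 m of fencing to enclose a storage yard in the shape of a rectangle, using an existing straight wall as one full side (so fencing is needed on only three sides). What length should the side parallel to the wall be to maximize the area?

184

Let the sides perpendicular to the wall have length x and the parallel side y, so 2x + y = 368 and the area is A = xy = x(368 − 2x).
A'(x) = 368 − 4x = 0 gives x = 92, and A''(x) = −4 < 0 confirms a maximum.
Then y = 368 − 2·92 = 184 and A = 16928.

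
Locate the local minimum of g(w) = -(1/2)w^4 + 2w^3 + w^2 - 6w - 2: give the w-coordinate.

1

g'(w) = -2w^3 + 6w^2 + 2w - 6 = 0 at w = -1, 1, 3.
Since g''(w) = -6w^2 + 12w + 2, we get g''(-1) = -16 < 0 ⇒ local maximum; g''(1) = 8 > 0 ⇒ local minimum; g''(3) = -16 < 0 ⇒ local maximum.
The local minimum is g(1) = -11/2.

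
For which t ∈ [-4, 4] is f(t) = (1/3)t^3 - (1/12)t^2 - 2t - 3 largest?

The derivative is t^2 - (1/6)t - 2, which vanishes at t = -4/3 and t = 3/2.
Evaluating at the critical points and endpoints: f(-4) = -53/3,  f(-4/3) = -103/81,  f(3/2) = -81/16,  f(4) = 9.
So the maximum is f(4) = 9.

4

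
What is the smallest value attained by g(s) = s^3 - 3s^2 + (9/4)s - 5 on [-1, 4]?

-45/4

The derivative is 3s^2 - 6s + 9/4, which vanishes at s = 1/2 and s = 3/2.
Compare values at every candidate in [-1, 4]: g(-1) = -45/4; g(1/2) = -9/2; g(3/2) = -5; g(4) = 20.
The minimum over the interval is -45/4, attained at s = -1.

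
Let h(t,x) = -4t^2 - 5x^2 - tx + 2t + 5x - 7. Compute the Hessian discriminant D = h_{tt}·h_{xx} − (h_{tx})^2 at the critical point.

∂h/∂t = -8t - x + 2 = 0 and ∂h/∂x = -t - 10x + 5 = 0, so (t, x) = (15/79, 38/79).
The Hessian has h_{tt} = -8, h_{xx} = -10, h_{tx} = -1, giving D = 79 > 0 with h_{tt} < 0, so the point is a local maximum.
D = (-8)·(-10) − (-1)^2 = 79.

79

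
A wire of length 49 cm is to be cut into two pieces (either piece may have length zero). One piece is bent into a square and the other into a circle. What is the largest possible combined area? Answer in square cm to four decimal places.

Let x be the length used for the square. Square side x/4; circle radius (49−x)/(2π).
A(x) = (x/4)² + π·((49−x)/(2π))² = x²/16 + (49−x)²/(4π) for 0 ≤ x ≤ 49. A'(x) = x/8 − (49−x)/(2π) = 0 gives x = 4·49/(π+4) ≈ 27.4449.
A'' > 0, so the interior critical point is a minimum; the maximum is at an endpoint. A(0) = 191.0655 and A(49) = 150.0625, so the largest area is 191.0655.

191.0655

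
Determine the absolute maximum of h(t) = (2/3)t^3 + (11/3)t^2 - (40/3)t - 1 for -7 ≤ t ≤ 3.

74

The derivative is 2t^2 + (22/3)t - 40/3, which vanishes at t = -5 and t = 4/3.
Compare values at every candidate in [-7, 3]: h(-7) = 130/3, h(-5) = 74, h(4/3) = -865/81, h(3) = 10.
Hence the absolute maximum is 74 at t = -5.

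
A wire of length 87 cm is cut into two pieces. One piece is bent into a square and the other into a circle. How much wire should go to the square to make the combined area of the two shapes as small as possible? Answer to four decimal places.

48.7286

Let x be the length used for the square. Square side x/4; circle radius (87−x)/(2π).
A(x) = (x/4)² + π·((87−x)/(2π))² = x²/16 + (87−x)²/(4π) for 0 ≤ x ≤ 87. A'(x) = x/8 − (87−x)/(2π) = 0 gives x = 4·87/(π+4) ≈ 48.7286.
A'' = 1/8 + 1/(2π) > 0, so this gives the minimum combined area; x ≈ 48.7286 cm to the square.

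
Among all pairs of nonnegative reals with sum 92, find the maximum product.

With x + y = 92, the product is P(x) = x(92 − x).
P'(x) = 92 − 2x = 0 gives x = 46; P'' = −2 < 0, so this is the maximum.
P = 46·46 = 2116.

2116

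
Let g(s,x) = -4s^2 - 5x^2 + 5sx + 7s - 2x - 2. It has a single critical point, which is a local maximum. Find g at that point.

∂g/∂s = -8s + 5x + 7 = 0 and ∂g/∂x = 5s - 10x - 2 = 0, so (s, x) = (12/11, 19/55).
The Hessian has g_{ss} = -8, g_{xx} = -10, g_{sx} = 5, giving D = 55 > 0 with g_{ss} < 0, so the point is a local maximum.
g(12/11, 19/55) = 81/55.

81/55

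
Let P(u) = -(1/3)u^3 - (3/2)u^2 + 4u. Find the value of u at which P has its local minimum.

-4

P'(u) = -u^2 - 3u + 4. Setting P'(u) = 0 gives u ∈ {-4, 1}.
Since P''(u) = -2u - 3, we get P''(-4) = 5 > 0 ⇒ local minimum; P''(1) = -5 < 0 ⇒ local maximum.
Thus P has its local minimum at u = -4, with value -56/3.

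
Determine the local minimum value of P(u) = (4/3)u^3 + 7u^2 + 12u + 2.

P'(u) = 4u^2 + 14u + 12. Setting P'(u) = 0 gives u ∈ {-2, -3/2}.
P''(u) = 8u + 14. P''(-2) = -2 < 0 ⇒ local maximum; P''(-3/2) = 2 > 0 ⇒ local minimum.
The local minimum is P(-3/2) = -19/4.

-19/4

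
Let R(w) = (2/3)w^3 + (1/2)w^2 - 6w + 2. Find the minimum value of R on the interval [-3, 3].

-29/8

R'(w) = 2w^2 + w - 6, which vanishes at w = -2 and w = 3/2.
Evaluating at the critical points and endpoints: R(-3) = 13/2,  R(-2) = 32/3,  R(3/2) = -29/8,  R(3) = 13/2.
So the minimum is R(3/2) = -29/8.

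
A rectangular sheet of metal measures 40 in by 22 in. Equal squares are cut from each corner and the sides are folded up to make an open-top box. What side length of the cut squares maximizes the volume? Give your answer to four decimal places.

4.5502

With cut size x, the volume is V(x) = x(40 − 2x)(22 − 2x) for 0 < x < 11.
V'(x) = 12x^2 − 248x + 880. Setting V'(x) = 0 gives x ≈ 4.5502 (the root in (0, 11)).
V''(x) = 24x − 248 is negative there, so this is the maximum; V ≈ 1813.6755.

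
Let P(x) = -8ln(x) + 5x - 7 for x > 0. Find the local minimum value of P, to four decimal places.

P'(x) = -8/x + 5 = 0 gives x = 8/5.
P''(x) = 8/x², which is positive for x > 0, so this is a local minimum.
P(8/5) = -8·ln(8/5) + 8 - 7 ≈ -2.7600.

-2.7600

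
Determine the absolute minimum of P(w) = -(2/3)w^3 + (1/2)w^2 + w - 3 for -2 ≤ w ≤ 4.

Differentiating, P'(w) = -2w^2 + w + 1; which vanishes at w = -1/2 and w = 1.
Compare values at every candidate in [-2, 4]: P(-2) = 7/3, P(-1/2) = -79/24, P(1) = -13/6, P(4) = -101/3.
The minimum over the interval is -101/3, attained at w = 4.

-101/3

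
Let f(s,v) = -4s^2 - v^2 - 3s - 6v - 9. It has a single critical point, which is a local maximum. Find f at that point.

9/16

∂f/∂s = -8s - 3 = 0 and ∂f/∂v = -2v - 6 = 0, so (s, v) = (-3/8, -3).
The Hessian has f_{ss} = -8, f_{vv} = -2, f_{sv} = 0, giving D = 16 > 0 with f_{ss} < 0, so the point is a local maximum.
f(-3/8, -3) = 9/16.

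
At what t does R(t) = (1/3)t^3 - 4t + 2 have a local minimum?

R'(t) = t^2 - 4 = 0 at t = -2, 2.
R''(t) = 2t. R''(-2) = -4 < 0 ⇒ local maximum; R''(2) = 4 > 0 ⇒ local minimum.
Thus R has its local minimum at t = 2, with value -10/3.

2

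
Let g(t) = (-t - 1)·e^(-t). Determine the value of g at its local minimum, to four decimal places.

g'(t) = (-1)·e^(-t) + (-t - 1)·(-1)·e^(-t) = (t)·e^(-t). Since e^(-t) > 0, the only critical point is t = 0.
g''(0) has the same sign as 1 > 0, so this is a local minimum.
g(0) = (-1)·e^(0) ≈ -1.0000.

-1.0000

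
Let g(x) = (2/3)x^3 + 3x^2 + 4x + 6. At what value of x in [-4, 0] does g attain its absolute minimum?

-4

Differentiating, g'(x) = 2x^2 + 6x + 4; which vanishes at x = -2 and x = -1.
Compare values at every candidate in [-4, 0]: g(-4) = -14/3, g(-2) = 14/3, g(-1) = 13/3, g(0) = 6.
Hence the absolute minimum is -14/3 at x = -4.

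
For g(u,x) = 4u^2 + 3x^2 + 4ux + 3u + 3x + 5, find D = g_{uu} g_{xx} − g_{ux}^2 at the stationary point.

∂g/∂u = 8u + 4x + 3 = 0 and ∂g/∂x = 4u + 6x + 3 = 0, so (u, x) = (-3/16, -3/8).
The Hessian has g_{uu} = 8, g_{xx} = 6, g_{ux} = 4, giving D = 32 > 0 with g_{uu} > 0, so the point is a local minimum.
D = (8)·(6) − (4)^2 = 32.

32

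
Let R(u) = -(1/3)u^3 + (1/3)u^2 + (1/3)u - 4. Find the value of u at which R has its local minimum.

R'(u) = -u^2 + (2/3)u + 1/3. Setting R'(u) = 0 gives u ∈ {-1/3, 1}.
Since R''(u) = -2u + 2/3, we get R''(-1/3) = 4/3 > 0 ⇒ local minimum; R''(1) = -4/3 < 0 ⇒ local maximum.
The local minimum is R(-1/3) = -329/81.

-1/3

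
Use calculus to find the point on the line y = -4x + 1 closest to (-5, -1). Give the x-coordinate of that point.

3/17

Minimize D(x)^2 = (x + 5)^2 + (-4x + 2)^2.
d/dx[D^2] = 2(x + 5) + 2·(-4)·(-4x + 2) = 0 ⇒ x = 3/17.
Then y = 5/17 and the distance is √(484/17) ≈ 5.3358.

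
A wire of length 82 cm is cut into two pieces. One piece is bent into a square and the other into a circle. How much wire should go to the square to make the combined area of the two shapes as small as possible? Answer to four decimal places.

45.9281

Let x be the length used for the square. Square side x/4; circle radius (82−x)/(2π).
A(x) = (x/4)² + π·((82−x)/(2π))² = x²/16 + (82−x)²/(4π) for 0 ≤ x ≤ 82. A'(x) = x/8 − (82−x)/(2π) = 0 gives x = 4·82/(π+4) ≈ 45.9281.
A'' = 1/8 + 1/(2π) > 0, so this gives the minimum combined area; x ≈ 45.9281 cm to the square.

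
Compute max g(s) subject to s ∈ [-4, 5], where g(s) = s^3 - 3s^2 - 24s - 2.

g'(s) = 3s^2 - 6s - 24, which vanishes at s = -2 and s = 4.
Compare values at every candidate in [-4, 5]: g(-4) = -18, g(-2) = 26, g(4) = -82, g(5) = -72.
Hence the absolute maximum is 26 at s = -2.

26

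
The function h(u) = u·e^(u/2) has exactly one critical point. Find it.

-2

Differentiating with the product rule gives h'(u) = ((1/2)u + 1)·e^(u/2). Since e^(u/2) > 0, the only critical point is u = -2.
h''(-2) has the same sign as 1/2 > 0, so this is a local minimum.
h(-2) = (-2)·e^(-1) ≈ -0.7358.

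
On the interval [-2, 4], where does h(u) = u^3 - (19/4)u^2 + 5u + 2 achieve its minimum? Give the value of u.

-2

The derivative is 3u^2 - (19/2)u + 5, which vanishes at u = 2/3 and u = 5/2.
Evaluating at the critical points and endpoints: h(-2) = -35; h(2/3) = 95/27; h(5/2) = 7/16; h(4) = 10.
So the minimum is h(-2) = -35.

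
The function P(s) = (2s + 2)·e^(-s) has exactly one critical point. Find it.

By the product rule, P'(s) = (-2s)·e^(-s). Since e^(-s) > 0, the only critical point is s = 0.
P''(0) has the same sign as -2 < 0, so this is a local maximum.
P(0) = (2)·e^(0) ≈ 2.0000.

0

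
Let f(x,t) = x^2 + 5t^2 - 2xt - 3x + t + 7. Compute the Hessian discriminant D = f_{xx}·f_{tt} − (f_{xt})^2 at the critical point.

16

∂f/∂x = 2x - 2t - 3 = 0 and ∂f/∂t = -2x + 10t + 1 = 0, so (x, t) = (7/4, 1/4).
The Hessian has f_{xx} = 2, f_{tt} = 10, f_{xt} = -2, giving D = 16 > 0 with f_{xx} > 0, so the point is a local minimum.
D = (2)·(10) − (-2)^2 = 16.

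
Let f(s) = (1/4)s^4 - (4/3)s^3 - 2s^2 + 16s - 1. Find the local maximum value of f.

49/3

f'(s) = s^3 - 4s^2 - 4s + 16 = 0 at s = -2, 2, 4.
Since f''(s) = 3s^2 - 8s - 4, we get f''(-2) = 24 > 0 ⇒ local minimum; f''(2) = -8 < 0 ⇒ local maximum; f''(4) = 12 > 0 ⇒ local minimum.
So the local maximum value is f(2) = 49/3.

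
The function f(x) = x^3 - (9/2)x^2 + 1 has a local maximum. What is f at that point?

Critical points: f'(x) = 3x^2 - 9x vanishes at x = 0, 3.
f''(x) = 6x - 9. f''(0) = -9 < 0 ⇒ local maximum; f''(3) = 9 > 0 ⇒ local minimum.
So the local maximum value is f(0) = 1.

1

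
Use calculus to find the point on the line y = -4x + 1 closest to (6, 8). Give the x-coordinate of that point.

Minimize D(x)^2 = (x - 6)^2 + (-4x - 7)^2.
d/dx[D^2] = 2(x - 6) + 2·(-4)·(-4x - 7) = 0 ⇒ x = -22/17.
Then y = 105/17 and the distance is √(961/17) ≈ 7.5186.

-22/17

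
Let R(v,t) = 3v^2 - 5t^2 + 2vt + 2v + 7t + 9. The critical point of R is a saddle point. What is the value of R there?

675/64

∂R/∂v = 6v + 2t + 2 = 0 and ∂R/∂t = 2v - 10t + 7 = 0, so (v, t) = (-17/32, 19/32).
The Hessian has R_{vv} = 6, R_{tt} = -10, R_{vt} = 2, giving D = -64 < 0, so the point is a saddle point.
R(-17/32, 19/32) = 675/64.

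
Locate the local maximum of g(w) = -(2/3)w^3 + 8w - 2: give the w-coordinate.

g'(w) = -2w^2 + 8. Setting g'(w) = 0 gives w ∈ {-2, 2}.
g''(w) = -4w. g''(-2) = 8 > 0 ⇒ local minimum; g''(2) = -8 < 0 ⇒ local maximum.
Thus g has its local maximum at w = 2, with value 26/3.

2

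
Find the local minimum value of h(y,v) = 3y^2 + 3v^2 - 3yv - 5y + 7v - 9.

-40/3

∂h/∂y = 6y - 3v - 5 = 0 and ∂h/∂v = -3y + 6v + 7 = 0, so (y, v) = (1/3, -1).
The Hessian has h_{yy} = 6, h_{vv} = 6, h_{yv} = -3, giving D = 27 > 0 with h_{yy} > 0, so the point is a local minimum.
h(1/3, -1) = -40/3.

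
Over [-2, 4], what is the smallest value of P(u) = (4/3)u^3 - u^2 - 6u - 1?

Differentiating, P'(u) = 4u^2 - 2u - 6; which vanishes at u = -1 and u = 3/2.
Candidates: P(-2) = -11/3,  P(-1) = 8/3,  P(3/2) = -31/4,  P(4) = 133/3.
Hence the absolute minimum is -31/4 at u = 3/2.

-31/4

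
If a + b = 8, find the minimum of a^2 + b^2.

32

With a + b = 8, a^2 + b^2 = a^2 + (8 − a)^2.
The derivative 2a − 2(8 − a) = 4a − 16 vanishes at a = 4; second derivative 4 > 0, a minimum.
The minimum is 2·(4)^2 = 32.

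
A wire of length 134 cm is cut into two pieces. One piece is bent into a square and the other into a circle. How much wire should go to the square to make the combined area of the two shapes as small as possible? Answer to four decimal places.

75.0533

Let x be the length used for the square. Square side x/4; circle radius (134−x)/(2π).
A(x) = (x/4)² + π·((134−x)/(2π))² = x²/16 + (134−x)²/(4π) for 0 ≤ x ≤ 134. A'(x) = x/8 − (134−x)/(2π) = 0 gives x = 4·134/(π+4) ≈ 75.0533.
A'' = 1/8 + 1/(2π) > 0, so this gives the minimum combined area; x ≈ 75.0533 cm to the square.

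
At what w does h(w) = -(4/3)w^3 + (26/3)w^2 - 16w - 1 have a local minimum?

4/3

h'(w) = -4w^2 + (52/3)w - 16 = 0 at w = 4/3, 3.
h''(w) = -8w + 52/3. h''(4/3) = 20/3 > 0 ⇒ local minimum; h''(3) = -20/3 < 0 ⇒ local maximum.
The local minimum is h(4/3) = -817/81.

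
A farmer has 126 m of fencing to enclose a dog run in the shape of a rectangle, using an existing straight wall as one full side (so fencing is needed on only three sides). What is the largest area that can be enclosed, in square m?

3969/2

Let the sides perpendicular to the wall have length x and the parallel side y, so 2x + y = 126 and the area is A = xy = x(126 − 2x).
A'(x) = 126 − 4x = 0 gives x = 63/2, and A''(x) = −4 < 0 confirms a maximum.
Then y = 126 − 2·63/2 = 63 and A = 3969/2.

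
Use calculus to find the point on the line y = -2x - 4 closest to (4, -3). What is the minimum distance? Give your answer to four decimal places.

Minimize D(x)^2 = (x - 4)^2 + (-2x - 1)^2.
d/dx[D^2] = 2(x - 4) + 2·(-2)·(-2x - 1) = 0 ⇒ x = 2/5.
Then y = -24/5 and the distance is √(81/5) ≈ 4.0249.

4.0249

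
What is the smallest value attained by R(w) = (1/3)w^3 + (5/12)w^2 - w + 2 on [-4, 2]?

-26/3

The derivative is w^2 + (5/6)w - 1, which vanishes at w = -3/2 and w = 2/3.
Compare values at every candidate in [-4, 2]: R(-4) = -26/3,  R(-3/2) = 53/16,  R(2/3) = 131/81,  R(2) = 13/3.
So the minimum is R(-4) = -26/3.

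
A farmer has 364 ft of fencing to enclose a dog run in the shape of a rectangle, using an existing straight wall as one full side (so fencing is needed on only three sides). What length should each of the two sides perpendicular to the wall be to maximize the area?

91

Let the sides perpendicular to the wall have length x and the parallel side y, so 2x + y = 364 and the area is A = xy = x(364 − 2x).
A'(x) = 364 − 4x = 0 gives x = 91, and A''(x) = −4 < 0 confirms a maximum.
Then y = 364 − 2·91 = 182 and A = 16562.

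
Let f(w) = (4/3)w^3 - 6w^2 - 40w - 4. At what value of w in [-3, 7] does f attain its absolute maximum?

-2

The derivative is 4w^2 - 12w - 40, which vanishes at w = -2 and w = 5.
Compare values at every candidate in [-3, 7]: f(-3) = 26, f(-2) = 124/3, f(5) = -562/3, f(7) = -362/3.
Hence the absolute maximum is 124/3 at w = -2.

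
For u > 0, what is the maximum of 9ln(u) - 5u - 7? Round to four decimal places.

-10.7099

f'(u) = 9/u − 5 = 0 gives u = 9/5.
f''(u) = -9/u², which is negative for u > 0, so this is a local maximum.
f(9/5) = 9·ln(9/5) - 9 - 7 ≈ -10.7099.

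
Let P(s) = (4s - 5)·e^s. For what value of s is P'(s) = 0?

1/4

By the product rule, P'(s) = (4s - 1)·e^s. Since e^s > 0, the only critical point is s = 1/4.
P''(1/4) has the same sign as 4 > 0, so this is a local minimum.
P(1/4) = (-4)·e^(1/4) ≈ -5.1361.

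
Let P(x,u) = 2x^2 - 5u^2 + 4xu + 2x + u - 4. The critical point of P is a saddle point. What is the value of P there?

-125/28

∂P/∂x = 4x + 4u + 2 = 0 and ∂P/∂u = 4x - 10u + 1 = 0, so (x, u) = (-3/7, -1/14).
The Hessian has P_{xx} = 4, P_{uu} = -10, P_{xu} = 4, giving D = -56 < 0, so the point is a saddle point.
P(-3/7, -1/14) = -125/28.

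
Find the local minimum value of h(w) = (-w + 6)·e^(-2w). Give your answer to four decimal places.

Differentiating with the product rule gives h'(w) = (2w - 13)·e^(-2w). Since e^(-2w) > 0, the only critical point is w = 13/2.
h''(13/2) has the same sign as 2 > 0, so this is a local minimum.
h(13/2) = (-1/2)·e^(-13) ≈ -0.0000.

-0.0000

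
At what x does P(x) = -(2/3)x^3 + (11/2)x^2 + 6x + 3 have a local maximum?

6

P'(x) = -2x^2 + 11x + 6 = 0 at x = -1/2, 6.
Second-derivative test with P''(x) = -4x + 11: P''(-1/2) = 13 > 0 ⇒ local minimum; P''(6) = -13 < 0 ⇒ local maximum.
The local maximum is P(6) = 93.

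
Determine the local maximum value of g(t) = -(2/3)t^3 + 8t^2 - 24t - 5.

g'(t) = -2t^2 + 16t - 24. Setting g'(t) = 0 gives t ∈ {2, 6}.
Second-derivative test with g''(t) = -4t + 16: g''(2) = 8 > 0 ⇒ local minimum; g''(6) = -8 < 0 ⇒ local maximum.
So the local maximum value is g(6) = -5.

-5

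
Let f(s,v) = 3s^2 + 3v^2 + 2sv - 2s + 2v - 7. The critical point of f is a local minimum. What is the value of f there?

∂f/∂s = 6s + 2v - 2 = 0 and ∂f/∂v = 2s + 6v + 2 = 0, so (s, v) = (1/2, -1/2).
The Hessian has f_{ss} = 6, f_{vv} = 6, f_{sv} = 2, giving D = 32 > 0 with f_{ss} > 0, so the point is a local minimum.
f(1/2, -1/2) = -8.

-8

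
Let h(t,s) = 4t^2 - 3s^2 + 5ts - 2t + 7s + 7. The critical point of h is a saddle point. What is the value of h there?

∂h/∂t = 8t + 5s - 2 = 0 and ∂h/∂s = 5t - 6s + 7 = 0, so (t, s) = (-23/73, 66/73).
The Hessian has h_{tt} = 8, h_{ss} = -6, h_{ts} = 5, giving D = -73 < 0, so the point is a saddle point.
h(-23/73, 66/73) = 765/73.

765/73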